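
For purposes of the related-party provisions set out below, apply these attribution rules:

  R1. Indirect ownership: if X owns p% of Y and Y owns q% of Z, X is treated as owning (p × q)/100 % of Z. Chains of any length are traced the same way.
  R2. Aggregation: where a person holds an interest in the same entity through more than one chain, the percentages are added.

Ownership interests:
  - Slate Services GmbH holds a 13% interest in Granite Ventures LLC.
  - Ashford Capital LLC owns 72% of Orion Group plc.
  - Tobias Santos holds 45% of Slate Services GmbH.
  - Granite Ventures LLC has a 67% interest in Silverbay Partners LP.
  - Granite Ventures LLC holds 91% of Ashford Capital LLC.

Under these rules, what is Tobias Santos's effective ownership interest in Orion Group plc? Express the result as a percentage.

3.83292%

Chain via Slate Services GmbH → Granite Ventures LLC → Ashford Capital LLC (R1): 45% × 13% × 91% × 72% = 3.83292% of Orion Group plc.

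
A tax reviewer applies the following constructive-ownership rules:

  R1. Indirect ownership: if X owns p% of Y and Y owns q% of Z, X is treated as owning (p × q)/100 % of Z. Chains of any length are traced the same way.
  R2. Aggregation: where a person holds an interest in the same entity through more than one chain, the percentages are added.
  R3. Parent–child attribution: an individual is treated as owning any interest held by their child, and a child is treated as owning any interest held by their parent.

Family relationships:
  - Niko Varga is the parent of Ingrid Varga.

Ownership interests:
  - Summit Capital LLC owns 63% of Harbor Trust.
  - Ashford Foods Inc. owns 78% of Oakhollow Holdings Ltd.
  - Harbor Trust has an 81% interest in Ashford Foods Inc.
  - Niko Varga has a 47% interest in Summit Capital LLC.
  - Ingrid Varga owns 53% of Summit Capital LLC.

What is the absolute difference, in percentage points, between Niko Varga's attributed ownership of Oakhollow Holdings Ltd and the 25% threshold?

14.8034

By parent–child attribution (R3), Niko Varga is treated as also owning Ingrid Varga's interest in Summit Capital LLC, giving 47% + 53% = 100%.
Chain via Summit Capital LLC → Harbor Trust → Ashford Foods Inc. (R1): 100% × 63% × 81% × 78% = 39.8034% of Oakhollow Holdings Ltd.
39.8034% exceeds the 25% threshold by 14.8034 percentage points.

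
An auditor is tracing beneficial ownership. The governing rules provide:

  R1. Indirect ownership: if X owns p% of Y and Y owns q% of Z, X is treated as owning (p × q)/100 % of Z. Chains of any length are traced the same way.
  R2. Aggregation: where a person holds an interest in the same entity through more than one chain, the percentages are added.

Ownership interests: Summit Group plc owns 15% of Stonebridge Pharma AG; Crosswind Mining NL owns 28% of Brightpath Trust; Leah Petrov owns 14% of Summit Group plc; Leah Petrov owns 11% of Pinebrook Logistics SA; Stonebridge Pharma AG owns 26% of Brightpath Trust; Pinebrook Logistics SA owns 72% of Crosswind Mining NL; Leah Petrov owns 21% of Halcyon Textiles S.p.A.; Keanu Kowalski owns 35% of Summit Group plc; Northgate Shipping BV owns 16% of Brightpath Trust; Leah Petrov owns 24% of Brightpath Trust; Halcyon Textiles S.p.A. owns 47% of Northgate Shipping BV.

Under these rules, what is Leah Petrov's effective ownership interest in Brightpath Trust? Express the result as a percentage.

Chain via Summit Group plc → Stonebridge Pharma AG (R1): 14% × 15% × 26% = 0.546% of Brightpath Trust.
Chain via Pinebrook Logistics SA → Crosswind Mining NL (R1): 11% × 72% × 28% = 2.2176% of Brightpath Trust.
Chain via Halcyon Textiles S.p.A. → Northgate Shipping BV (R1): 21% × 47% × 16% = 1.5792% of Brightpath Trust.
Direct interest in Brightpath Trust: 24%.
Aggregating (R2): 0.546% + 2.2176% + 1.5792% + 24% = 28.3428%.

28.3428%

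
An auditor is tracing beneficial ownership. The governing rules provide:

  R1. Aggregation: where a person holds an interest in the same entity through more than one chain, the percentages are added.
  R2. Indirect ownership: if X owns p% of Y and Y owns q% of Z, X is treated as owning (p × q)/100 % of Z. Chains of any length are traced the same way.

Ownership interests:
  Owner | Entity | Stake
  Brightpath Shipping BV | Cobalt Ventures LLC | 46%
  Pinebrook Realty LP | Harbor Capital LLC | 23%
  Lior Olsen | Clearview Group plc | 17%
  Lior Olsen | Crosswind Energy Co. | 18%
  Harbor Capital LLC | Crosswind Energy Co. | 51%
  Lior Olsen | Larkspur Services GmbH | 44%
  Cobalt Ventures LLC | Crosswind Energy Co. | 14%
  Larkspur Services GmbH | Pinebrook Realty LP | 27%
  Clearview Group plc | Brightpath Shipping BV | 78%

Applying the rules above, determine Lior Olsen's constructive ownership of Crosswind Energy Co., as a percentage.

20.247468%

Chain via Clearview Group plc → Brightpath Shipping BV → Cobalt Ventures LLC (R2): 17% × 78% × 46% × 14% = 0.853944% of Crosswind Energy Co.
Chain via Larkspur Services GmbH → Pinebrook Realty LP → Harbor Capital LLC (R2): 44% × 27% × 23% × 51% = 1.393524% of Crosswind Energy Co.
Direct interest in Crosswind Energy Co: 18%.
Aggregating (R1): 0.853944% + 1.393524% + 18% = 20.247468%.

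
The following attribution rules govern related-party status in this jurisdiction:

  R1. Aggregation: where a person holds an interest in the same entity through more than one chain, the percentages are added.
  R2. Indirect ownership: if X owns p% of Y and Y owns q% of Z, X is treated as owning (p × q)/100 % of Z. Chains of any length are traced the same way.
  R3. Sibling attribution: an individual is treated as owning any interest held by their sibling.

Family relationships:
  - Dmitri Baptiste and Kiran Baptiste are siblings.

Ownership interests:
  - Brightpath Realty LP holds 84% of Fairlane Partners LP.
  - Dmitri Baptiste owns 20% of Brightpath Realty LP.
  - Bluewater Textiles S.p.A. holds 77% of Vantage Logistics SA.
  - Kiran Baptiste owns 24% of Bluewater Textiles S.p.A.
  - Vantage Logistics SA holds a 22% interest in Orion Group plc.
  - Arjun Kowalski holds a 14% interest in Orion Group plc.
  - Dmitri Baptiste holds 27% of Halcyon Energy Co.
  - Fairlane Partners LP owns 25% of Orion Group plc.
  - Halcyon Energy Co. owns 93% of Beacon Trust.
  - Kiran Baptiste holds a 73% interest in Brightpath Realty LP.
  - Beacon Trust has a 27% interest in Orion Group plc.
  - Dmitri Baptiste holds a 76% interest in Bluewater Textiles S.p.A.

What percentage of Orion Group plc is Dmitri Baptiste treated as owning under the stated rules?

By sibling attribution (R3), Dmitri Baptiste is treated as also owning Kiran Baptiste's interest in Bluewater Textiles S.p.A, giving 76% + 24% = 100%.
By sibling attribution (R3), Dmitri Baptiste is treated as also owning Kiran Baptiste's interest in Brightpath Realty LP, giving 20% + 73% = 93%.
Chain via Bluewater Textiles S.p.A. → Vantage Logistics SA (R2): 100% × 77% × 22% = 16.94% of Orion Group plc.
Chain via Brightpath Realty LP → Fairlane Partners LP (R2): 93% × 84% × 25% = 19.53% of Orion Group plc.
Chain via Halcyon Energy Co. → Beacon Trust (R2): 27% × 93% × 27% = 6.7797% of Orion Group plc.
Aggregating (R1): 16.94% + 19.53% + 6.7797% = 43.2497%.

43.2497%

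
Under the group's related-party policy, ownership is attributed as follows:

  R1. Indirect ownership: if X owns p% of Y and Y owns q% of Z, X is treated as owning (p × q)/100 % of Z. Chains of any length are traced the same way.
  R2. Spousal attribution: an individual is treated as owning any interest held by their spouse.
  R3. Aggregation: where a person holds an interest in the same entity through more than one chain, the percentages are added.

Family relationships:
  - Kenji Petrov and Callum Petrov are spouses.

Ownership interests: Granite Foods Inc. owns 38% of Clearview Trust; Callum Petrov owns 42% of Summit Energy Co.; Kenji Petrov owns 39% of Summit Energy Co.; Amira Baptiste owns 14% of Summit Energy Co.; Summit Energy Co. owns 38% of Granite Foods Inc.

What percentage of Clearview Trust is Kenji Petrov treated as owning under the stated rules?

By spousal attribution (R2), Kenji Petrov is treated as also owning Callum Petrov's interest in Summit Energy Co, giving 39% + 42% = 81%.
Chain via Summit Energy Co. → Granite Foods Inc. (R1): 81% × 38% × 38% = 11.6964% of Clearview Trust.

11.6964%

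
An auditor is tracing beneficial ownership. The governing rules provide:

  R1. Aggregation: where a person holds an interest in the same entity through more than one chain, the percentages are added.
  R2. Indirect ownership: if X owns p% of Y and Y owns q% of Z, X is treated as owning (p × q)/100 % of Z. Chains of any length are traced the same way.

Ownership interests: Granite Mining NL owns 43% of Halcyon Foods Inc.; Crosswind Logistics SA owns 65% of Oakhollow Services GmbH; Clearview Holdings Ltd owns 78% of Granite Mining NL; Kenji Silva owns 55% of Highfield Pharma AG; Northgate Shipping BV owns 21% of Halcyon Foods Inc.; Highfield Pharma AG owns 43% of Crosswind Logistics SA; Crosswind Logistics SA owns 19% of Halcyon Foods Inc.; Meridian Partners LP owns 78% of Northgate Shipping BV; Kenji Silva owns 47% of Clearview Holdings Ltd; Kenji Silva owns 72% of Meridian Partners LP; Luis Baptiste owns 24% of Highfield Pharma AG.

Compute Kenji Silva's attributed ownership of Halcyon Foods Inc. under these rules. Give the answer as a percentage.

Chain via Clearview Holdings Ltd → Granite Mining NL (R2): 47% × 78% × 43% = 15.7638% of Halcyon Foods Inc.
Chain via Meridian Partners LP → Northgate Shipping BV (R2): 72% × 78% × 21% = 11.7936% of Halcyon Foods Inc.
Chain via Highfield Pharma AG → Crosswind Logistics SA (R2): 55% × 43% × 19% = 4.4935% of Halcyon Foods Inc.
Aggregating (R1): 15.7638% + 11.7936% + 4.4935% = 32.0509%.

32.0509%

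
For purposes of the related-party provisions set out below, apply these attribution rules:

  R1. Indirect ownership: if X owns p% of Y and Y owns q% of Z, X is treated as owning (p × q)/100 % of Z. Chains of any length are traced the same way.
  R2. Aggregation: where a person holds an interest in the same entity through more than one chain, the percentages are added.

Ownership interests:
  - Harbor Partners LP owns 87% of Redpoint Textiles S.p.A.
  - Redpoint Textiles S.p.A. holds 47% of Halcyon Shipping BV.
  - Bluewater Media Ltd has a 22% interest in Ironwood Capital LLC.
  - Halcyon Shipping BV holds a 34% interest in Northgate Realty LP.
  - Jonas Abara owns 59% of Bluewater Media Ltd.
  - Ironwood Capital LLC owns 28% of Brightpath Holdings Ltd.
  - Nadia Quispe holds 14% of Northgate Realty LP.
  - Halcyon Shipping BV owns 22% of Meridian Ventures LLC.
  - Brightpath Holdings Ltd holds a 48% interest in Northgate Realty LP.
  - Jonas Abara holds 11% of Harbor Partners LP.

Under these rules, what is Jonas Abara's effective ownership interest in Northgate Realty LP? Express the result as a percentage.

3.273798%

Chain via Harbor Partners LP → Redpoint Textiles S.p.A. → Halcyon Shipping BV (R1): 11% × 87% × 47% × 34% = 1.529286% of Northgate Realty LP.
Chain via Bluewater Media Ltd → Ironwood Capital LLC → Brightpath Holdings Ltd (R1): 59% × 22% × 28% × 48% = 1.744512% of Northgate Realty LP.
Aggregating (R2): 1.529286% + 1.744512% = 3.273798%.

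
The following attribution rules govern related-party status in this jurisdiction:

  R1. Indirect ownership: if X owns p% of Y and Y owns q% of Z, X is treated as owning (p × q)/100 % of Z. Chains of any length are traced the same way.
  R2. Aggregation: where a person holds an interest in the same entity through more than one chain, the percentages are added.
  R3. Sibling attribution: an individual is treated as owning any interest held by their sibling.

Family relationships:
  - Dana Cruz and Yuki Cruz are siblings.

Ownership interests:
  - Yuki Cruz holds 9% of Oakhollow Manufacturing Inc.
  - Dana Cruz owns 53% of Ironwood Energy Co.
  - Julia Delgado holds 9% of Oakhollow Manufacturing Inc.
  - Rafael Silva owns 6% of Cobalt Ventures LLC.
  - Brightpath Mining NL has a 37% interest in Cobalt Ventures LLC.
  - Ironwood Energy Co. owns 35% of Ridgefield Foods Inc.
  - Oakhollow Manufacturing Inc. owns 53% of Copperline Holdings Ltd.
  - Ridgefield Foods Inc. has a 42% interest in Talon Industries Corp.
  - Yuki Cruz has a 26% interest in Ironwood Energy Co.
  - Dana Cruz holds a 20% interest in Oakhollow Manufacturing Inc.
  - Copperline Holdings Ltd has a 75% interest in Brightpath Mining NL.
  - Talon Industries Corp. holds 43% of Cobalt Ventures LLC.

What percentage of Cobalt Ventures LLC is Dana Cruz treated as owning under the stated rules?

By sibling attribution (R3), Dana Cruz is treated as also owning Yuki Cruz's interest in Ironwood Energy Co, giving 53% + 26% = 79%.
By sibling attribution (R3), Dana Cruz is treated as also owning Yuki Cruz's interest in Oakhollow Manufacturing Inc, giving 20% + 9% = 29%.
Chain via Ironwood Energy Co. → Ridgefield Foods Inc. → Talon Industries Corp. (R1): 79% × 35% × 42% × 43% = 4.99359% of Cobalt Ventures LLC.
Chain via Oakhollow Manufacturing Inc. → Copperline Holdings Ltd → Brightpath Mining NL (R1): 29% × 53% × 75% × 37% = 4.265175% of Cobalt Ventures LLC.
Aggregating (R2): 4.99359% + 4.265175% = 9.258765%.

9.258765%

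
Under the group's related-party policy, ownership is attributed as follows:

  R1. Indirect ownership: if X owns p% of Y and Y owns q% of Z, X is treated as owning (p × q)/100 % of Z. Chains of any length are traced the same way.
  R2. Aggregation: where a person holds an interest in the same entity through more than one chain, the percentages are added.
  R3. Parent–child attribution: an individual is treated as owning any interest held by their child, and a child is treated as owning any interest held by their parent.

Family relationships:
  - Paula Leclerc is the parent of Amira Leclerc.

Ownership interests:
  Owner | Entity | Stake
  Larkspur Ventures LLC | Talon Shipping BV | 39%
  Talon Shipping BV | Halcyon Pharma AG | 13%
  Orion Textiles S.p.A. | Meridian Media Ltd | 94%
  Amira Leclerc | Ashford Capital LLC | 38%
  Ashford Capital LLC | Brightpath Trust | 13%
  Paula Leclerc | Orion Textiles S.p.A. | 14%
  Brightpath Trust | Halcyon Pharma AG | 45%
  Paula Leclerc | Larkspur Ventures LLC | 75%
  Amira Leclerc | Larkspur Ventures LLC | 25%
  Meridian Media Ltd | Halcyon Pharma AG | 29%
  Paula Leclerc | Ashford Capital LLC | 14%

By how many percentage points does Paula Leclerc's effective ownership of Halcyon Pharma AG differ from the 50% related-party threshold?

38.0716

By parent–child attribution (R3), Paula Leclerc is treated as also owning Amira Leclerc's interest in Larkspur Ventures LLC, giving 75% + 25% = 100%.
By parent–child attribution (R3), Paula Leclerc is treated as also owning Amira Leclerc's interest in Ashford Capital LLC, giving 14% + 38% = 52%.
Chain via Larkspur Ventures LLC → Talon Shipping BV (R1): 100% × 39% × 13% = 5.07% of Halcyon Pharma AG.
Chain via Ashford Capital LLC → Brightpath Trust (R1): 52% × 13% × 45% = 3.042% of Halcyon Pharma AG.
Chain via Orion Textiles S.p.A. → Meridian Media Ltd (R1): 14% × 94% × 29% = 3.8164% of Halcyon Pharma AG.
Aggregating (R2): 5.07% + 3.042% + 3.8164% = 11.9284%.
11.9284% falls short of the 50% threshold by 38.0716 percentage points.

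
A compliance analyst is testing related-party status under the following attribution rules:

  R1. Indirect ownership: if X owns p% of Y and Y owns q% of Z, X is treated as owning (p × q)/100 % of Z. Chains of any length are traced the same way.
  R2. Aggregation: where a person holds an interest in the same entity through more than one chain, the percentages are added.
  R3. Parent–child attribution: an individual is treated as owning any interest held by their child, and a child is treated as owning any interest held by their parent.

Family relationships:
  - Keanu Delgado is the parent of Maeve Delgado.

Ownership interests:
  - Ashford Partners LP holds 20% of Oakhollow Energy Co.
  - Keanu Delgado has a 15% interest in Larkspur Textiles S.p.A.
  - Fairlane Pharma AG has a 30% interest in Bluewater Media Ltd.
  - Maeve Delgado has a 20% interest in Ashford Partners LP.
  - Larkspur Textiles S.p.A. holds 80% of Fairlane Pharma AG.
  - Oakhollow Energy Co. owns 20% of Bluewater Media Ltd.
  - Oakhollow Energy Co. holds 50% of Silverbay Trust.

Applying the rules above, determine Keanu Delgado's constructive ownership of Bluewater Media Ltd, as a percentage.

4.4%

By parent–child attribution (R3), Keanu Delgado is treated as owning Maeve Delgado's 20% interest in Ashford Partners LP.
Chain via Larkspur Textiles S.p.A. → Fairlane Pharma AG (R1): 15% × 80% × 30% = 3.6% of Bluewater Media Ltd.
Chain via Ashford Partners LP → Oakhollow Energy Co. (R1): 20% × 20% × 20% = 0.8% of Bluewater Media Ltd.
Aggregating (R2): 3.6% + 0.8% = 4.4%.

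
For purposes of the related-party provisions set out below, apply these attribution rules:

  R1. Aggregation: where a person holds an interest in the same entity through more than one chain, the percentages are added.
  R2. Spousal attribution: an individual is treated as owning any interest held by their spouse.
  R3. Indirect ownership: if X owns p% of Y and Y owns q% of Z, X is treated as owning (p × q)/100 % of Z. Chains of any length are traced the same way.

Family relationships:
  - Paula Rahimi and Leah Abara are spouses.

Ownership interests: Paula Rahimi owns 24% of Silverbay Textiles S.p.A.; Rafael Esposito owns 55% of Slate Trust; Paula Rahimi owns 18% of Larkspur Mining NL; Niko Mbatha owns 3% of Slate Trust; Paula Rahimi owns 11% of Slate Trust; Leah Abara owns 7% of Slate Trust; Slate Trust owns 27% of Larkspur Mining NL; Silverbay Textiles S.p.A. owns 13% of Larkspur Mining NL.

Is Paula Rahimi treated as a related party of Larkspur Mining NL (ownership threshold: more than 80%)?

By spousal attribution (R2), Paula Rahimi is treated as also owning Leah Abara's interest in Slate Trust, giving 11% + 7% = 18%.
Chain via Silverbay Textiles S.p.A. (R3): 24% × 13% = 3.12% of Larkspur Mining NL.
Chain via Slate Trust (R3): 18% × 27% = 4.86% of Larkspur Mining NL.
Direct interest in Larkspur Mining NL: 18%.
Aggregating (R1): 3.12% + 4.86% + 18% = 25.98%.
25.98% does not exceed the 80% threshold, so Paula is not a related party to Larkspur Mining NL.

No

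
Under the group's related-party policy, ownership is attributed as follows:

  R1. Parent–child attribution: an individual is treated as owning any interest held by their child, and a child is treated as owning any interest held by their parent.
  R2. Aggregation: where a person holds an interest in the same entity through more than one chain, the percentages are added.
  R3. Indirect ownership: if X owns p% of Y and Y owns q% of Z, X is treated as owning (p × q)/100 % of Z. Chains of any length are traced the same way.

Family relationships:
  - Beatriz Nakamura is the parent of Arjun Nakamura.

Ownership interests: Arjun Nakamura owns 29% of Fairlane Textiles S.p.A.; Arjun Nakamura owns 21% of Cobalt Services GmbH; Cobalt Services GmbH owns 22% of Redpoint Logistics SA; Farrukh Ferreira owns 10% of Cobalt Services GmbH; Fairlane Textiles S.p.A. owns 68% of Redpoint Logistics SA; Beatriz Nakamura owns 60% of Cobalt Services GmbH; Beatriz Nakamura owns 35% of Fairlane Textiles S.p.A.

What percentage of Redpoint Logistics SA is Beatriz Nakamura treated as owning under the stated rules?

By parent–child attribution (R1), Beatriz Nakamura is treated as also owning Arjun Nakamura's interest in Fairlane Textiles S.p.A, giving 35% + 29% = 64%.
By parent–child attribution (R1), Beatriz Nakamura is treated as also owning Arjun Nakamura's interest in Cobalt Services GmbH, giving 60% + 21% = 81%.
Chain via Fairlane Textiles S.p.A. (R3): 64% × 68% = 43.52% of Redpoint Logistics SA.
Chain via Cobalt Services GmbH (R3): 81% × 22% = 17.82% of Redpoint Logistics SA.
Aggregating (R2): 43.52% + 17.82% = 61.34%.

61.34%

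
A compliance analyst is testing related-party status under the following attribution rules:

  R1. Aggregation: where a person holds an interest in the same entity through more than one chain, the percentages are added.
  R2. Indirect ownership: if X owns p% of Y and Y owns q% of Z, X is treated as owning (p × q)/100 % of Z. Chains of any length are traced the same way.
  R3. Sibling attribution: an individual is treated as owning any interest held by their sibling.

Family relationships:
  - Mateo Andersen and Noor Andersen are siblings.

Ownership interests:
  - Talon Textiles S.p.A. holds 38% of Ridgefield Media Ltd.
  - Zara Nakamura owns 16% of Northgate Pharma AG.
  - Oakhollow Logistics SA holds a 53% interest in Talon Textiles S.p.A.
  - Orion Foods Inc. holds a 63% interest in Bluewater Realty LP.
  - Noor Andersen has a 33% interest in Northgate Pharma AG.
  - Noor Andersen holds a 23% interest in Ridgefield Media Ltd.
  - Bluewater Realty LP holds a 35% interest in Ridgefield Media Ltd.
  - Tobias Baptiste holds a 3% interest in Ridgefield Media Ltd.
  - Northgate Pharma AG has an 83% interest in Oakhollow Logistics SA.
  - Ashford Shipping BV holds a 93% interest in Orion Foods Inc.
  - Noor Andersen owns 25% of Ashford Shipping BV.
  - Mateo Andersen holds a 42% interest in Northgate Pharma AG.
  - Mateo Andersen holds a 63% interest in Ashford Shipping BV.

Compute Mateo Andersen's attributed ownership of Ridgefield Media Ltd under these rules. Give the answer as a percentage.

By sibling attribution (R3), Mateo Andersen is treated as also owning Noor Andersen's interest in Ashford Shipping BV, giving 63% + 25% = 88%.
By sibling attribution (R3), Mateo Andersen is treated as also owning Noor Andersen's interest in Northgate Pharma AG, giving 42% + 33% = 75%.
By sibling attribution (R3), Mateo Andersen is treated as owning Noor Andersen's 23% interest in Ridgefield Media Ltd.
Chain via Ashford Shipping BV → Orion Foods Inc. → Bluewater Realty LP (R2): 88% × 93% × 63% × 35% = 18.04572% of Ridgefield Media Ltd.
Chain via Northgate Pharma AG → Oakhollow Logistics SA → Talon Textiles S.p.A. (R2): 75% × 83% × 53% × 38% = 12.53715% of Ridgefield Media Ltd.
Direct interest in Ridgefield Media Ltd: 23%.
Aggregating (R1): 18.04572% + 12.53715% + 23% = 53.58287%.

53.58287%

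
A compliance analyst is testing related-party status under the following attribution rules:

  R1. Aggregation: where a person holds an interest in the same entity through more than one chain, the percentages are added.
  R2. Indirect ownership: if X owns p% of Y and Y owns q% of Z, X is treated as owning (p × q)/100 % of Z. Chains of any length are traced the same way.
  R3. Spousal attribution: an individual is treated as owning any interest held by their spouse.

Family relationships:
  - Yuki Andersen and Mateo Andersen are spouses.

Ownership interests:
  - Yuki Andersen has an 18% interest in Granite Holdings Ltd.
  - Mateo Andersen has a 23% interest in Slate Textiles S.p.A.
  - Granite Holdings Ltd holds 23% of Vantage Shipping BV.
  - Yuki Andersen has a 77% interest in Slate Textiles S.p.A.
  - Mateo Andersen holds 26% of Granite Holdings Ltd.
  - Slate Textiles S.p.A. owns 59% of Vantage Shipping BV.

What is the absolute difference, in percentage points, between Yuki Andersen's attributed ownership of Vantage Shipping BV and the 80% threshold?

By spousal attribution (R3), Yuki Andersen is treated as also owning Mateo Andersen's interest in Slate Textiles S.p.A, giving 77% + 23% = 100%.
By spousal attribution (R3), Yuki Andersen is treated as also owning Mateo Andersen's interest in Granite Holdings Ltd, giving 18% + 26% = 44%.
Chain via Slate Textiles S.p.A. (R2): 100% × 59% = 59% of Vantage Shipping BV.
Chain via Granite Holdings Ltd (R2): 44% × 23% = 10.12% of Vantage Shipping BV.
Aggregating (R1): 59% + 10.12% = 69.12%.
69.12% falls short of the 80% threshold by 10.88 percentage points.

10.88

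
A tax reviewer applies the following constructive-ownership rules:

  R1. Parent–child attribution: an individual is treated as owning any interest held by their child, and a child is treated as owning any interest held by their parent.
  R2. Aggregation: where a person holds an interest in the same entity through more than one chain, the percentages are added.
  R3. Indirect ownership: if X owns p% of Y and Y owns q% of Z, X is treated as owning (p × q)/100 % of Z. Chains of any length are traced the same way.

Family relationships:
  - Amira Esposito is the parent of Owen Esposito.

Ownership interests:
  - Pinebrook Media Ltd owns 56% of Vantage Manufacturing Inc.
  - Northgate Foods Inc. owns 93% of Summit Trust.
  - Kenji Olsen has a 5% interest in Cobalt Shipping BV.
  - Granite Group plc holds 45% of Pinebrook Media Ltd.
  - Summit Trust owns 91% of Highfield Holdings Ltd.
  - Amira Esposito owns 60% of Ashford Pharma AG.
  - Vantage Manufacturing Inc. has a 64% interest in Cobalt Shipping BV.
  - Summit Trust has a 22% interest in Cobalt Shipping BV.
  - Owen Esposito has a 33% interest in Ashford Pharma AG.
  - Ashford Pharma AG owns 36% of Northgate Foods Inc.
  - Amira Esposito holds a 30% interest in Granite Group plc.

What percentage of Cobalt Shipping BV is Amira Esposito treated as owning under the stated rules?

By parent–child attribution (R1), Amira Esposito is treated as also owning Owen Esposito's interest in Ashford Pharma AG, giving 60% + 33% = 93%.
Chain via Ashford Pharma AG → Northgate Foods Inc. → Summit Trust (R3): 93% × 36% × 93% × 22% = 6.850008% of Cobalt Shipping BV.
Chain via Granite Group plc → Pinebrook Media Ltd → Vantage Manufacturing Inc. (R3): 30% × 45% × 56% × 64% = 4.8384% of Cobalt Shipping BV.
Aggregating (R2): 6.850008% + 4.8384% = 11.688408%.

11.688408%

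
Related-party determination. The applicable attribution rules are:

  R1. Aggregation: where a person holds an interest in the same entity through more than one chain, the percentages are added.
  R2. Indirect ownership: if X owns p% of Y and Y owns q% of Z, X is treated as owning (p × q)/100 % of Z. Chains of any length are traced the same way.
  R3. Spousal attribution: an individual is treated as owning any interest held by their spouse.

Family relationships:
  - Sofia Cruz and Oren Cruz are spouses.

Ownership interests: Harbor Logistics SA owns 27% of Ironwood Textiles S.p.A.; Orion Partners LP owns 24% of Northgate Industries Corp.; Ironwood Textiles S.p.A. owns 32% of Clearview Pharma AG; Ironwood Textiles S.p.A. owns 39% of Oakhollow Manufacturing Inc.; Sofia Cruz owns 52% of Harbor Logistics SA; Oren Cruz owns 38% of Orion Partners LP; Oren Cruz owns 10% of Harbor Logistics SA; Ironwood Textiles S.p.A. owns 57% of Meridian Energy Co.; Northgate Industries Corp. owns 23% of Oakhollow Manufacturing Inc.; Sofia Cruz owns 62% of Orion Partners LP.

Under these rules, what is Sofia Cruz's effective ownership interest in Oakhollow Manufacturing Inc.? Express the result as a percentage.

By spousal attribution (R3), Sofia Cruz is treated as also owning Oren Cruz's interest in Orion Partners LP, giving 62% + 38% = 100%.
By spousal attribution (R3), Sofia Cruz is treated as also owning Oren Cruz's interest in Harbor Logistics SA, giving 52% + 10% = 62%.
Chain via Orion Partners LP → Northgate Industries Corp. (R2): 100% × 24% × 23% = 5.52% of Oakhollow Manufacturing Inc.
Chain via Harbor Logistics SA → Ironwood Textiles S.p.A. (R2): 62% × 27% × 39% = 6.5286% of Oakhollow Manufacturing Inc.
Aggregating (R1): 5.52% + 6.5286% = 12.0486%.

12.0486%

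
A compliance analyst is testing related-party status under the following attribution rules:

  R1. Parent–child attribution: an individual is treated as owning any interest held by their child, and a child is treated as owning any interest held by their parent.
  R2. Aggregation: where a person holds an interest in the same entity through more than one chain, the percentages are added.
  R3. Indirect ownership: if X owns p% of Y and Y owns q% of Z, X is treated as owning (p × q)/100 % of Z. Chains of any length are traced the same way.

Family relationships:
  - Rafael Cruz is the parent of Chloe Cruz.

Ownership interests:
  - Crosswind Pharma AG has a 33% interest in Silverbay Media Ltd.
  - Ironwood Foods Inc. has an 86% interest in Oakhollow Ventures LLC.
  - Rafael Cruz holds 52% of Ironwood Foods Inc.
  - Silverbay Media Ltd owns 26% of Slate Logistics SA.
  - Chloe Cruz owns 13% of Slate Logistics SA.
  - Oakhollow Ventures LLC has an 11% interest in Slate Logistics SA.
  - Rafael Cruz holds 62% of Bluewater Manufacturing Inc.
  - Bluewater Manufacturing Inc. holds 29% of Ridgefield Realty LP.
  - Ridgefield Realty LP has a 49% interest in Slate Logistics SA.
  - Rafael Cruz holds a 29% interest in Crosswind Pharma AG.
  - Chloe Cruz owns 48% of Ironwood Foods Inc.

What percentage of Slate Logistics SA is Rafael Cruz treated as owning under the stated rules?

By parent–child attribution (R1), Rafael Cruz is treated as also owning Chloe Cruz's interest in Ironwood Foods Inc, giving 52% + 48% = 100%.
By parent–child attribution (R1), Rafael Cruz is treated as owning Chloe Cruz's 13% interest in Slate Logistics SA.
Chain via Bluewater Manufacturing Inc. → Ridgefield Realty LP (R3): 62% × 29% × 49% = 8.8102% of Slate Logistics SA.
Chain via Crosswind Pharma AG → Silverbay Media Ltd (R3): 29% × 33% × 26% = 2.4882% of Slate Logistics SA.
Chain via Ironwood Foods Inc. → Oakhollow Ventures LLC (R3): 100% × 86% × 11% = 9.46% of Slate Logistics SA.
Direct interest in Slate Logistics SA: 13%.
Aggregating (R2): 8.8102% + 2.4882% + 9.46% + 13% = 33.7584%.

33.7584%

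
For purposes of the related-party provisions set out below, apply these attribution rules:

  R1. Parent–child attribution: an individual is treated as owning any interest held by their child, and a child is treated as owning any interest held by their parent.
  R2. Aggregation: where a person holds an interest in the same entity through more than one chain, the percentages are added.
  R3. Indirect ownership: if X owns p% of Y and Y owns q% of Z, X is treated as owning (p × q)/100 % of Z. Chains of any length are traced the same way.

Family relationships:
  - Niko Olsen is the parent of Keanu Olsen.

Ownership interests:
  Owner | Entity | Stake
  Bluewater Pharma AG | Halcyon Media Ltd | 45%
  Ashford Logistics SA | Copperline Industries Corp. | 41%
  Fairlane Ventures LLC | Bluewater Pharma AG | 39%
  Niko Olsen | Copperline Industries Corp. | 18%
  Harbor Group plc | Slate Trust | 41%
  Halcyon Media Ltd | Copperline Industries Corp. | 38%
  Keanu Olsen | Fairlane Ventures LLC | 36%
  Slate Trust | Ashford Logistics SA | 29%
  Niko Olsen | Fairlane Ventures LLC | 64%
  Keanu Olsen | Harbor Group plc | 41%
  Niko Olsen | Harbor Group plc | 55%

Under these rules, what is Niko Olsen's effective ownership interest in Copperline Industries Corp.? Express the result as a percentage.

29.348904%

By parent–child attribution (R1), Niko Olsen is treated as also owning Keanu Olsen's interest in Fairlane Ventures LLC, giving 64% + 36% = 100%.
By parent–child attribution (R1), Niko Olsen is treated as also owning Keanu Olsen's interest in Harbor Group plc, giving 55% + 41% = 96%.
Chain via Fairlane Ventures LLC → Bluewater Pharma AG → Halcyon Media Ltd (R3): 100% × 39% × 45% × 38% = 6.669% of Copperline Industries Corp.
Chain via Harbor Group plc → Slate Trust → Ashford Logistics SA (R3): 96% × 41% × 29% × 41% = 4.679904% of Copperline Industries Corp.
Direct interest in Copperline Industries Corp: 18%.
Aggregating (R2): 6.669% + 4.679904% + 18% = 29.348904%.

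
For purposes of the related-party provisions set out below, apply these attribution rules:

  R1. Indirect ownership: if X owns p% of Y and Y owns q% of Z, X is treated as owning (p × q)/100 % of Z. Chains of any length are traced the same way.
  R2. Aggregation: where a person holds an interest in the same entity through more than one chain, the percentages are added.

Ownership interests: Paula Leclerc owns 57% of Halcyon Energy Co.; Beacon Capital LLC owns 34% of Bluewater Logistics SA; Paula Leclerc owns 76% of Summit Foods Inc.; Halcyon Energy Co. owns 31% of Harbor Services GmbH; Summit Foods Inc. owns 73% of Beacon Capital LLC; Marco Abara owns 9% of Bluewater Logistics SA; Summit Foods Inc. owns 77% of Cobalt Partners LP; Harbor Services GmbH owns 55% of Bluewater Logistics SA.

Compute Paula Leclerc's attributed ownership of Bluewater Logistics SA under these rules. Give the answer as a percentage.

28.5817%

Chain via Summit Foods Inc. → Beacon Capital LLC (R1): 76% × 73% × 34% = 18.8632% of Bluewater Logistics SA.
Chain via Halcyon Energy Co. → Harbor Services GmbH (R1): 57% × 31% × 55% = 9.7185% of Bluewater Logistics SA.
Aggregating (R2): 18.8632% + 9.7185% = 28.5817%.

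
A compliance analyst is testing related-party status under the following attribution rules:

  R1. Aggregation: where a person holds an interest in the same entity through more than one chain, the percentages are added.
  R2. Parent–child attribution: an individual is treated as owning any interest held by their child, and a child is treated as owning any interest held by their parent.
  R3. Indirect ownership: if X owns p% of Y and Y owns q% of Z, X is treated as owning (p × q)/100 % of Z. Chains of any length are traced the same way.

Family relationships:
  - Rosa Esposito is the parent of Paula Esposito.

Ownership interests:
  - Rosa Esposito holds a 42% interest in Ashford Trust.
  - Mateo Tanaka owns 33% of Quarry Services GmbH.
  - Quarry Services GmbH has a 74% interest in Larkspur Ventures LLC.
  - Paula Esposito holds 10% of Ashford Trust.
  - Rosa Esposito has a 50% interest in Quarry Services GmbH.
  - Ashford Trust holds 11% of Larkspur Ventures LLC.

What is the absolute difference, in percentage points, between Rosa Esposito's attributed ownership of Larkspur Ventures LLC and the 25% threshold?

17.72

By parent–child attribution (R2), Rosa Esposito is treated as also owning Paula Esposito's interest in Ashford Trust, giving 42% + 10% = 52%.
Chain via Ashford Trust (R3): 52% × 11% = 5.72% of Larkspur Ventures LLC.
Chain via Quarry Services GmbH (R3): 50% × 74% = 37% of Larkspur Ventures LLC.
Aggregating (R1): 5.72% + 37% = 42.72%.
42.72% exceeds the 25% threshold by 17.72 percentage points.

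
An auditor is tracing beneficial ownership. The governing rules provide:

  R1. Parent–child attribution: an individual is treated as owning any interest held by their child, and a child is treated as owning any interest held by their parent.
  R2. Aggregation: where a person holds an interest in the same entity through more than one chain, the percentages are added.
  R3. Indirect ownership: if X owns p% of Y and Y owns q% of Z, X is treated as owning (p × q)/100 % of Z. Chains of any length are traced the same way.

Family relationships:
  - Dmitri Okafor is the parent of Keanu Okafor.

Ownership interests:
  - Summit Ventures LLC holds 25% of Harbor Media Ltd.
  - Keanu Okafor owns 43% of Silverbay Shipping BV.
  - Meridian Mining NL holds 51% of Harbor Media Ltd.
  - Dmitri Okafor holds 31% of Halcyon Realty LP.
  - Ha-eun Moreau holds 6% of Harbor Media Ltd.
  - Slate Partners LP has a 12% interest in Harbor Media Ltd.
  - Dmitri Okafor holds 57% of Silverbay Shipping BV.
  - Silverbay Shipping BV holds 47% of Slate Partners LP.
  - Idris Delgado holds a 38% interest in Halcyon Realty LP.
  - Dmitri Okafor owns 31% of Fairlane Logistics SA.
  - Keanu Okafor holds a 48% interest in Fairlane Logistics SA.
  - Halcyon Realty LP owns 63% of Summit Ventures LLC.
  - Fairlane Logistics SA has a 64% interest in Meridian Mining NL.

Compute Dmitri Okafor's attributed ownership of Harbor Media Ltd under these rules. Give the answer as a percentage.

36.3081%

By parent–child attribution (R1), Dmitri Okafor is treated as also owning Keanu Okafor's interest in Silverbay Shipping BV, giving 57% + 43% = 100%.
By parent–child attribution (R1), Dmitri Okafor is treated as also owning Keanu Okafor's interest in Fairlane Logistics SA, giving 31% + 48% = 79%.
Chain via Silverbay Shipping BV → Slate Partners LP (R3): 100% × 47% × 12% = 5.64% of Harbor Media Ltd.
Chain via Halcyon Realty LP → Summit Ventures LLC (R3): 31% × 63% × 25% = 4.8825% of Harbor Media Ltd.
Chain via Fairlane Logistics SA → Meridian Mining NL (R3): 79% × 64% × 51% = 25.7856% of Harbor Media Ltd.
Aggregating (R2): 5.64% + 4.8825% + 25.7856% = 36.3081%.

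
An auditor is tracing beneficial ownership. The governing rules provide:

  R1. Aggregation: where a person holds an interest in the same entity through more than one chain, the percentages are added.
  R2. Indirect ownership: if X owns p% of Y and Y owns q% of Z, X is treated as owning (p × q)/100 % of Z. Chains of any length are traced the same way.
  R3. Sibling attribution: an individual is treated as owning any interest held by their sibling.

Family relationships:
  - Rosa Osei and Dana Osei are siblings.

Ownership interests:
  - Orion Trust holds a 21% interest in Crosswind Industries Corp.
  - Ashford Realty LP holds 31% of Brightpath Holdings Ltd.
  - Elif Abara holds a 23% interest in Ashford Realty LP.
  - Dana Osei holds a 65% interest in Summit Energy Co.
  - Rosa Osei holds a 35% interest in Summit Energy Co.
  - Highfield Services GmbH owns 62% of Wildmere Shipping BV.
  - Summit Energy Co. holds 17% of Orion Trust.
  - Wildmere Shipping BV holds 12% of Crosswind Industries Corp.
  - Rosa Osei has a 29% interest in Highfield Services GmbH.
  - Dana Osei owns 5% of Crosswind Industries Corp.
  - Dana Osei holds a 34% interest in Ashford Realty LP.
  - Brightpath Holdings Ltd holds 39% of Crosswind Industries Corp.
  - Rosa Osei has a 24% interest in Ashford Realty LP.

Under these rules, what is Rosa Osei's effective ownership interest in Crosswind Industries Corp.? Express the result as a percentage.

By sibling attribution (R3), Rosa Osei is treated as also owning Dana Osei's interest in Summit Energy Co, giving 35% + 65% = 100%.
By sibling attribution (R3), Rosa Osei is treated as also owning Dana Osei's interest in Ashford Realty LP, giving 24% + 34% = 58%.
By sibling attribution (R3), Rosa Osei is treated as owning Dana Osei's 5% interest in Crosswind Industries Corp.
Chain via Highfield Services GmbH → Wildmere Shipping BV (R2): 29% × 62% × 12% = 2.1576% of Crosswind Industries Corp.
Chain via Summit Energy Co. → Orion Trust (R2): 100% × 17% × 21% = 3.57% of Crosswind Industries Corp.
Chain via Ashford Realty LP → Brightpath Holdings Ltd (R2): 58% × 31% × 39% = 7.0122% of Crosswind Industries Corp.
Direct interest in Crosswind Industries Corp: 5%.
Aggregating (R1): 2.1576% + 3.57% + 7.0122% + 5% = 17.7398%.

17.7398%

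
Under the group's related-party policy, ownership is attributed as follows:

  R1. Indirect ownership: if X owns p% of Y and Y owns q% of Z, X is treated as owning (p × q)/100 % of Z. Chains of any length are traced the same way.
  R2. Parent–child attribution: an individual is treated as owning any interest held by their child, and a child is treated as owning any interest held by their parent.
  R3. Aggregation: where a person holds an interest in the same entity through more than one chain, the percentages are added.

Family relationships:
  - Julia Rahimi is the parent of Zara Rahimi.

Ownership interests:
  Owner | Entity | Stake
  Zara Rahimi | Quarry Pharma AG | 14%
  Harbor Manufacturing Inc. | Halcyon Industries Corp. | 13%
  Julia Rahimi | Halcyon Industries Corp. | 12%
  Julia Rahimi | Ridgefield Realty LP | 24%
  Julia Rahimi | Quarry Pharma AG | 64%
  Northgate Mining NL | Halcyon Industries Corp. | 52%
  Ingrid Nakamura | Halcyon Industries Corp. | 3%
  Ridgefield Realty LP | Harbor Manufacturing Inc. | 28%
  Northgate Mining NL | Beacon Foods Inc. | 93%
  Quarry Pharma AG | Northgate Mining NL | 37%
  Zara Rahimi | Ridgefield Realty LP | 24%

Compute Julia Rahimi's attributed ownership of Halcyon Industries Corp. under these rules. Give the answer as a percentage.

28.7544%

By parent–child attribution (R2), Julia Rahimi is treated as also owning Zara Rahimi's interest in Quarry Pharma AG, giving 64% + 14% = 78%.
By parent–child attribution (R2), Julia Rahimi is treated as also owning Zara Rahimi's interest in Ridgefield Realty LP, giving 24% + 24% = 48%.
Chain via Quarry Pharma AG → Northgate Mining NL (R1): 78% × 37% × 52% = 15.0072% of Halcyon Industries Corp.
Chain via Ridgefield Realty LP → Harbor Manufacturing Inc. (R1): 48% × 28% × 13% = 1.7472% of Halcyon Industries Corp.
Direct interest in Halcyon Industries Corp: 12%.
Aggregating (R3): 15.0072% + 1.7472% + 12% = 28.7544%.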